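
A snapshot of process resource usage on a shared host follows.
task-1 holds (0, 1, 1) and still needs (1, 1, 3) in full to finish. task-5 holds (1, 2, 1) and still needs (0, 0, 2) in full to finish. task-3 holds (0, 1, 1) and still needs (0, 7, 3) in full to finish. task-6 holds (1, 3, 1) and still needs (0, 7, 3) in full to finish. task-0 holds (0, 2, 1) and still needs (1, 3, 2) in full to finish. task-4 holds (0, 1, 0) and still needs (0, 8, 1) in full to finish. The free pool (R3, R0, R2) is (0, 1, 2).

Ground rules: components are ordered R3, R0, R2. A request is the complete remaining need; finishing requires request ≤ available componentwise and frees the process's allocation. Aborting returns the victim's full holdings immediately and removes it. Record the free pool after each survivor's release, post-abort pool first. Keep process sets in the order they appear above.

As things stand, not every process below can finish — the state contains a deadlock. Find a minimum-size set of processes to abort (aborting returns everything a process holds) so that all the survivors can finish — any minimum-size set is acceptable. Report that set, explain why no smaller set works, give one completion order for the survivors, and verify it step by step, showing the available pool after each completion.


Minimum abort set: task-3.
Key observation: task-6 was stuck for good until task-3 gave back (0, 1, 1); in the order shown it finishes at step 4.
No smaller set exists: with zero aborts the deadlock remains.
The survivors complete as task-5, task-0, task-1, task-6, task-4. Verifying each step (starting from the post-abort pool):
  pool = (0, 2, 3)
  task-5 needs (0, 0, 2) <= (0, 2, 3) -> finishes; pool += (1, 2, 1) = (1, 4, 4)
  task-0 needs (1, 3, 2) <= (1, 4, 4) -> finishes; pool += (0, 2, 1) = (1, 6, 5)
  task-1 needs (1, 1, 3) <= (1, 6, 5) -> finishes; pool += (0, 1, 1) = (1, 7, 6)
  task-6 needs (0, 7, 3) <= (1, 7, 6) -> finishes; pool += (1, 3, 1) = (2, 10, 7)
  task-4 needs (0, 8, 1) <= (2, 10, 7) -> finishes; pool += (0, 1, 0) = (2, 11, 7)


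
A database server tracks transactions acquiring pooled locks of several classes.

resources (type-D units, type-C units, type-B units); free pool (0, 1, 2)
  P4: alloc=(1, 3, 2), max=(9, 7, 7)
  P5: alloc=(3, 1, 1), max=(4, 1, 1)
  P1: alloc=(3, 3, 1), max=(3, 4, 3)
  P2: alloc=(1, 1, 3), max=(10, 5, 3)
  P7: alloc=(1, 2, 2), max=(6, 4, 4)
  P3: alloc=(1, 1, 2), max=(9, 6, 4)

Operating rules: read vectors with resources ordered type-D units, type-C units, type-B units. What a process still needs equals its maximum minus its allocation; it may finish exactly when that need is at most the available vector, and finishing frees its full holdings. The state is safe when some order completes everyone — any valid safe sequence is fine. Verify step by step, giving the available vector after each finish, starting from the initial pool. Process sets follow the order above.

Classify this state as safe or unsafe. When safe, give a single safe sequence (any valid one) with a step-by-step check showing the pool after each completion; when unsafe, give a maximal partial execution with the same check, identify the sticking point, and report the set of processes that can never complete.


The state is UNSAFE.
Key observation: after P1, P5, P7 complete, (7, 7, 6) is the best the pool ever gets, yet each leftover process wants more type-D units.
A maximal execution: P1, P5, P7 — then nothing else fits. Verifying each step:
  pool = (0, 1, 2)
  run P1 (needs (0, 1, 2), free (0, 1, 2)); after release of (3, 3, 1) the pool is (3, 4, 3)
  run P5 (needs (1, 0, 0), free (3, 4, 3)); after release of (3, 1, 1) the pool is (6, 5, 4)
  run P7 (needs (5, 2, 2), free (6, 5, 4)); after release of (1, 2, 2) the pool is (7, 7, 6)
  P4 still needs (8, 4, 5) but only (7, 7, 6) is free — short on type-D units
  P2 still needs (9, 4, 0) but only (7, 7, 6) is free — short on type-D units
  P3 still needs (8, 5, 2) but only (7, 7, 6) is free — short on type-D units
Never able to finish: P4, P2 and P3.


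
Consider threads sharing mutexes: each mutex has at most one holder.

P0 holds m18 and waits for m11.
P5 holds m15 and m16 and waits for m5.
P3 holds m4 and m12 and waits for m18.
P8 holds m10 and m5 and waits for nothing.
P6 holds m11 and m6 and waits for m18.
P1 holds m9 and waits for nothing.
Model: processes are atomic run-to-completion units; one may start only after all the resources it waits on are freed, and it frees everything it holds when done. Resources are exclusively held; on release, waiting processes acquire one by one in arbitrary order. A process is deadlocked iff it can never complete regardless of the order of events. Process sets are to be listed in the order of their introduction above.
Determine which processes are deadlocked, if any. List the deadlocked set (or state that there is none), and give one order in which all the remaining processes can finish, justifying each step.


Deadlocked: P0, P3 and P6.
Key observation: nobody on the ring P0 -> P6 -> P0 can start until another member finishes, which never happens; P3 waits into the deadlock from upstream.
One completion order for the rest: P8, P5, P1.
Step-by-step check:
  P8 waits on nothing -> runs at once and releases m10 and m5
  P5 waits on m5 — all released -> runs and releases m15 and m16
  P1 waits on nothing -> runs at once and releases m9


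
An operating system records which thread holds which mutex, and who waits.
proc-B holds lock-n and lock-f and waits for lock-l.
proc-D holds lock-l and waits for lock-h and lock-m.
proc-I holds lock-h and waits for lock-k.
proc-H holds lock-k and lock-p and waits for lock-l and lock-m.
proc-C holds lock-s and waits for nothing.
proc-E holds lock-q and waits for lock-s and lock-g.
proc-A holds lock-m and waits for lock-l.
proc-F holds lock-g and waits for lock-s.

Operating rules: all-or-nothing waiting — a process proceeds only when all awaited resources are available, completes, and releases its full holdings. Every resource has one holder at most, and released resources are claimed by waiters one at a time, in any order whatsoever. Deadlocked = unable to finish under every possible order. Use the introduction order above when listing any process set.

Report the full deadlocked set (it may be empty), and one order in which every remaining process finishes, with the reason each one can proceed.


Deadlocked: proc-B, proc-D, proc-I, proc-H and proc-A.
Key observation: nobody on the ring proc-D -> proc-I -> proc-H -> proc-D can start until another member finishes, which never happens; proc-A is caught in further circular waits and proc-B waits into the deadlock from upstream.
The rest can finish in the order proc-C, proc-F, proc-E.
Verifying each step:
  run proc-C (it waits on nothing); releases lock-s
  proc-F waits on lock-s — all released -> runs and releases lock-g
  proc-E waits on lock-s and lock-g — all released -> runs and releases lock-q


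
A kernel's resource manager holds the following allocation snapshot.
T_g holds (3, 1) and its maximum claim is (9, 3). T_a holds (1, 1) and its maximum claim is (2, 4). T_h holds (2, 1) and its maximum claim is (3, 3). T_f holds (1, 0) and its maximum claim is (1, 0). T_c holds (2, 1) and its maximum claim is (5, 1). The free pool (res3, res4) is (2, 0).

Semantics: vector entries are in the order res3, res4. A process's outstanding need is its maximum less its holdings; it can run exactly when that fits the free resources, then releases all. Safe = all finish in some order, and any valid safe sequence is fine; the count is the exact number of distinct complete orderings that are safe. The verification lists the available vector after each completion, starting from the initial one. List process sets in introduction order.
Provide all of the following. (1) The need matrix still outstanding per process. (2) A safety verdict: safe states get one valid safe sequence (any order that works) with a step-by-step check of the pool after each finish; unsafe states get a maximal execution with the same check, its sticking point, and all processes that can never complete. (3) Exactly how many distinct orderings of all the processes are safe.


(1) Remaining need (order res3, res4):
  T_g: (6, 2)
  T_a: (1, 3)
  T_h: (1, 2)
  T_f: (0, 0)
  T_c: (3, 0)
(2) UNSAFE — no complete ordering exists.
Key observation: the wall is res4: completing T_f, T_c brings the pool only to (5, 1), and all the rest need more.
A maximal execution: T_f, T_c — then nothing else fits. Walking it through:
  pool = (2, 0)
  T_f needs (0, 0) <= (2, 0) -> finishes; pool += (1, 0) = (3, 0)
  T_c needs (3, 0) <= (3, 0) -> finishes; pool += (2, 1) = (5, 1)
  T_g still needs (6, 2) but only (5, 1) is free — short on res3 and res4
  T_a still needs (1, 3) but only (5, 1) is free — short on res4
  T_h still needs (1, 2) but only (5, 1) is free — short on res4
Permanently blocked: T_g, T_a and T_h.
(3) Exactly 0 of the possible complete orderings are safe sequences.


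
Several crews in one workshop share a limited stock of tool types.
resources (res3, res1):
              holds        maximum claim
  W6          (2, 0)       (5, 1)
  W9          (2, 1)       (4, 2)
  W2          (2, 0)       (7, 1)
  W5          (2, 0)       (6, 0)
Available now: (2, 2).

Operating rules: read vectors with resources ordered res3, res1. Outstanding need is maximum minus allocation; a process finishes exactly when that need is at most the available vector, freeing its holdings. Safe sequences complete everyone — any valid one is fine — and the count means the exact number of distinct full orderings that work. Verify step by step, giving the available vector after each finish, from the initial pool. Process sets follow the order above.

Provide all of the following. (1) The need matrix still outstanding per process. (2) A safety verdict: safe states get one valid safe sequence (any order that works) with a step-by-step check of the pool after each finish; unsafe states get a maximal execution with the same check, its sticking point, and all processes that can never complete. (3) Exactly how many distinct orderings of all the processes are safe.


(1) Need matrix, components ordered res3, res1:
  W6: (3, 1)
  W9: (2, 1)
  W2: (5, 1)
  W5: (4, 0)
(2) SAFE. One safe sequence: W9, W6, W5, W2.
Key observation: the first exact fit in this order is W9 — it needs (2, 1) with (2, 2) free, meeting a requested resource to the last unit.
Check, step by step:
  pool = (2, 2)
  W9: need (2, 1) fits (2, 2); releases (2, 1), pool now (4, 3)
  W6: need (3, 1) fits (4, 3); releases (2, 0), pool now (6, 3)
  W5: need (4, 0) fits (6, 3); releases (2, 0), pool now (8, 3)
  W2: need (5, 1) fits (8, 3); releases (2, 0), pool now (10, 3)
(3) Precisely 4 of the possible complete orderings are safe sequences.


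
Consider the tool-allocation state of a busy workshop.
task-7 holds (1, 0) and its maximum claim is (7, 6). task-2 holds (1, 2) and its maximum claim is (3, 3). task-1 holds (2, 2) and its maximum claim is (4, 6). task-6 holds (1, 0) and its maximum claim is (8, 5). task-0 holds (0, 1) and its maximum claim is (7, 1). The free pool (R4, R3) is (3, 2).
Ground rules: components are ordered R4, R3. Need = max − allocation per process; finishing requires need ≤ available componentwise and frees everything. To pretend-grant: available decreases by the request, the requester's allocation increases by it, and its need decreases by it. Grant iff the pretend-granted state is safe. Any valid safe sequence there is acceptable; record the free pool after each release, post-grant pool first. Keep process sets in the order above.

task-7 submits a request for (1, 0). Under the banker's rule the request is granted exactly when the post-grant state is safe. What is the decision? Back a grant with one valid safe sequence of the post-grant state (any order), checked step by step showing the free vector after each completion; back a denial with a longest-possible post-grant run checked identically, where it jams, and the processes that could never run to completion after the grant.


GRANT — the state after the grant stays safe, e.g. via task-2, task-1, task-7, task-6, task-0.
Key observation: even at the reduced pool (2, 2), task-2 fits immediately, so safety survives the grant.
Step-by-step check of the post-grant state:
  pool = (2, 2)
  task-2: need (2, 1) fits (2, 2); releases (1, 2), pool now (3, 4)
  task-1: need (2, 4) fits (3, 4); releases (2, 2), pool now (5, 6)
  task-7: need (5, 6) fits (5, 6); releases (2, 0), pool now (7, 6)
  task-6: need (7, 5) fits (7, 6); releases (1, 0), pool now (8, 6)
  task-0: need (7, 0) fits (8, 6); releases (0, 1), pool now (8, 7)


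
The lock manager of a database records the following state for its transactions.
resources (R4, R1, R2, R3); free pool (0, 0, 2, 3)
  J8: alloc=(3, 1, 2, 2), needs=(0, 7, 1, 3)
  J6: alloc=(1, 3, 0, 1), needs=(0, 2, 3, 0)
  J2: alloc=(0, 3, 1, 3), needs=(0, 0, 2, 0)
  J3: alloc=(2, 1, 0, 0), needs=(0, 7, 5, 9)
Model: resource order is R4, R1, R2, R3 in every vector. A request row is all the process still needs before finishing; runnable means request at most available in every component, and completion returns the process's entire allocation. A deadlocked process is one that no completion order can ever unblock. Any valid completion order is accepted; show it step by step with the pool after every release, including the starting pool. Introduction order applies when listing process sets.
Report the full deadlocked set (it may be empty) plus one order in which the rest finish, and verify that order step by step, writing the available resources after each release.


Deadlocked: J8 and J3.
Key observation: R1 is the bottleneck — with J2, J6 done the pool holds (1, 6, 3, 7), short of every remaining need.
The rest can finish in the order J2, J6. Step-by-step check:
  pool = (0, 0, 2, 3)
  run J2 (needs (0, 0, 2, 0), free (0, 0, 2, 3)); after release of (0, 3, 1, 3) the pool is (0, 3, 3, 6)
  run J6 (needs (0, 2, 3, 0), free (0, 3, 3, 6)); after release of (1, 3, 0, 1) the pool is (1, 6, 3, 7)
The stuck group stays short no matter what:
  J8 still needs (0, 7, 1, 3) but only (1, 6, 3, 7) is free — short on R1
  J3 still needs (0, 7, 5, 9) but only (1, 6, 3, 7) is free — short on R1, R2 and R3


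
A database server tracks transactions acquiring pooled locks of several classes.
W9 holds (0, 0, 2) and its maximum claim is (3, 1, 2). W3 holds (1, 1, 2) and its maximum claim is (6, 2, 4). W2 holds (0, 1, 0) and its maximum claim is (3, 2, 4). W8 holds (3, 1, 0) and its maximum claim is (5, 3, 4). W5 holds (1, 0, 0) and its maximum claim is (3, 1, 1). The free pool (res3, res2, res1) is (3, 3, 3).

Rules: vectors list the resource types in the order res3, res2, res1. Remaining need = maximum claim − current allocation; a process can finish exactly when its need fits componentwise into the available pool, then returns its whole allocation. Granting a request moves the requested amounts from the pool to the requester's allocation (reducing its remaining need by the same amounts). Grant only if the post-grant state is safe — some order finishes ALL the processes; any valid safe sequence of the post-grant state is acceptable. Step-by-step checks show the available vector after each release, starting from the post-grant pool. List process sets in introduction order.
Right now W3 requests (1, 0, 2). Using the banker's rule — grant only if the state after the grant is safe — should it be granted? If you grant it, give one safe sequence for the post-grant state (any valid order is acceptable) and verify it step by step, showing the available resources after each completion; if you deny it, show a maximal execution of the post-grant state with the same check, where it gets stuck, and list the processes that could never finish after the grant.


DENY: after the grant no complete ordering would exist.
Key observation: after W5, W9 the pool peaks at (3, 3, 3), and each blocked process is short somewhere: W3 on res3; W2 on res1; W8 on res1.
After a pretend grant, a maximal execution: W5, W9 — then nothing else fits. Walking it through:
  pool = (2, 3, 1)
  W5: need (2, 1, 1) fits (2, 3, 1); releases (1, 0, 0), pool now (3, 3, 1)
  W9: need (3, 1, 0) fits (3, 3, 1); releases (0, 0, 2), pool now (3, 3, 3)
  blocked: W3 wants (4, 1, 0), pool (3, 3, 3) — not enough res3
  blocked: W2 wants (3, 1, 4), pool (3, 3, 3) — not enough res1
  blocked: W8 wants (2, 2, 4), pool (3, 3, 3) — not enough res1
Processes that could never finish after the grant: W3, W2 and W8.


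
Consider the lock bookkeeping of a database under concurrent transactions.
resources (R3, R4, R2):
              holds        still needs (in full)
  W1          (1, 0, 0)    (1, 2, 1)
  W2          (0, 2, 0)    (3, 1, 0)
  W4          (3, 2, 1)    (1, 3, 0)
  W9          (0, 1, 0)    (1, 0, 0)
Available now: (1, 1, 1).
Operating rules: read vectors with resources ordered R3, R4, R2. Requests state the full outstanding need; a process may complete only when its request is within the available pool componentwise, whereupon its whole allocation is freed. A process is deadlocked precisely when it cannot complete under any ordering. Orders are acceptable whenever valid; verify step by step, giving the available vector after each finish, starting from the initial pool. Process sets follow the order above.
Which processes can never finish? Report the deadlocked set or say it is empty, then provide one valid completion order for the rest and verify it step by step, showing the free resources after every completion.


Deadlocked set: W2 and W4.
Key observation: after W9, W1 the pool peaks at (2, 2, 1), and each blocked process is short somewhere: W2 on R3; W4 on R4.
One completion order for the rest: W9, W1. Check, step by step:
  pool = (1, 1, 1)
  W9: need (1, 0, 0) fits (1, 1, 1); releases (0, 1, 0), pool now (1, 2, 1)
  W1: need (1, 2, 1) fits (1, 2, 1); releases (1, 0, 0), pool now (2, 2, 1)
The stuck group stays short no matter what:
  W2 cannot run: need (3, 1, 0) vs free (2, 2, 1) (insufficient R3)
  W4 cannot run: need (1, 3, 0) vs free (2, 2, 1) (insufficient R4)


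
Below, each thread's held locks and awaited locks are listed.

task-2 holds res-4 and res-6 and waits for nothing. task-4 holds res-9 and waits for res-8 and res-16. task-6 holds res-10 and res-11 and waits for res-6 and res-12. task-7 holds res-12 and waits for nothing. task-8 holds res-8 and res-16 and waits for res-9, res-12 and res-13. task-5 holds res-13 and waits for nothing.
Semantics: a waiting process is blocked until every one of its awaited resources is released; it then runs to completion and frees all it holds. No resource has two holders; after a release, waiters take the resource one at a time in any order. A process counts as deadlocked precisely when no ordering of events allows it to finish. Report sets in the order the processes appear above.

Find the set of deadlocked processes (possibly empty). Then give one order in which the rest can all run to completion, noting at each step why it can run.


Deadlocked set: task-4 and task-8.
Key observation: along task-4 -> task-8 -> task-4, each member waits on what the next one holds — a deadlock; no other process is dragged down with it.
A valid finishing order for the others: task-2, task-7, task-6, task-5.
Check, step by step:
  task-2: no waits; runs immediately, freeing res-4 and res-6
  task-7: no waits; runs immediately, freeing res-12
  task-6: everything it awaited (res-6 and res-12) is free; runs, freeing res-10 and res-11
  task-5: no waits; runs immediately, freeing res-13


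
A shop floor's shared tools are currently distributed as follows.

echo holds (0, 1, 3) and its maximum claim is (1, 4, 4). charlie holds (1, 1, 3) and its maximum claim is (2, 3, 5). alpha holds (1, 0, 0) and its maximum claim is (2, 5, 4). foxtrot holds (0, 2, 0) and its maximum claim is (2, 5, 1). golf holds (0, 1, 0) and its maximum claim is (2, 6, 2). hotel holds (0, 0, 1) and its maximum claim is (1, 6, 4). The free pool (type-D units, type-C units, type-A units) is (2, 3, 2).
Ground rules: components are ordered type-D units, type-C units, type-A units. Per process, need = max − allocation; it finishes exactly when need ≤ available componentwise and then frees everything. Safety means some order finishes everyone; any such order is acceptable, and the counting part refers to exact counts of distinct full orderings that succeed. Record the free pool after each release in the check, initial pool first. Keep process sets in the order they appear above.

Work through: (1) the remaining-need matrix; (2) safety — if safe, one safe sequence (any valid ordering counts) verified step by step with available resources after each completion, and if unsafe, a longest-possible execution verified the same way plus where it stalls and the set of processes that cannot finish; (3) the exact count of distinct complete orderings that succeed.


(1) Outstanding need per process (order type-D units, type-C units, type-A units):
  echo: (1, 3, 1)
  charlie: (1, 2, 2)
  alpha: (1, 5, 4)
  foxtrot: (2, 3, 1)
  golf: (2, 5, 2)
  hotel: (1, 6, 3)
(2) SAFE. One safe sequence: charlie, foxtrot, echo, alpha, golf, hotel.
Key observation: at charlie the run first touches a limit — (1, 2, 2) against (2, 3, 2), exact on a resource it actually requests.
Check, step by step:
  pool = (2, 3, 2)
  charlie needs (1, 2, 2) <= (2, 3, 2) -> finishes; pool += (1, 1, 3) = (3, 4, 5)
  foxtrot needs (2, 3, 1) <= (3, 4, 5) -> finishes; pool += (0, 2, 0) = (3, 6, 5)
  echo needs (1, 3, 1) <= (3, 6, 5) -> finishes; pool += (0, 1, 3) = (3, 7, 8)
  alpha needs (1, 5, 4) <= (3, 7, 8) -> finishes; pool += (1, 0, 0) = (4, 7, 8)
  golf needs (2, 5, 2) <= (4, 7, 8) -> finishes; pool += (0, 1, 0) = (4, 8, 8)
  hotel needs (1, 6, 3) <= (4, 8, 8) -> finishes; pool += (0, 0, 1) = (4, 8, 9)
(3) Precisely 140 of the possible complete orderings are safe sequences.


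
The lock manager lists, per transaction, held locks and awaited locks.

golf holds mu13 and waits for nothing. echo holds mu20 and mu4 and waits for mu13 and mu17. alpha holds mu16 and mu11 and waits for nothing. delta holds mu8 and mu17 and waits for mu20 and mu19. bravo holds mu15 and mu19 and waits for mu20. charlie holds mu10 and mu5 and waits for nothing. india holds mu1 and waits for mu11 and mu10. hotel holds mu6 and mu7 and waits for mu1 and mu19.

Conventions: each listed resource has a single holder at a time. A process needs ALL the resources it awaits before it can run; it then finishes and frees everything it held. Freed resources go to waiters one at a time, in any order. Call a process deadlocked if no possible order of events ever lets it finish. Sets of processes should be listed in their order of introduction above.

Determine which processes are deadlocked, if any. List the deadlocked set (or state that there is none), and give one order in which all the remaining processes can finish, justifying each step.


Deadlocked set: echo, delta, bravo and hotel.
Key observation: the knot is the closed ring of waits echo -> delta -> echo; bravo is caught in further circular waits and hotel waits into the deadlock from upstream.
A valid finishing order for the others: alpha, golf, charlie, india.
Verifying each step:
  run alpha (it waits on nothing); releases mu16 and mu11
  run golf (it waits on nothing); releases mu13
  run charlie (it waits on nothing); releases mu10 and mu5
  india: everything it awaited (mu11 and mu10) is free; runs, freeing mu1


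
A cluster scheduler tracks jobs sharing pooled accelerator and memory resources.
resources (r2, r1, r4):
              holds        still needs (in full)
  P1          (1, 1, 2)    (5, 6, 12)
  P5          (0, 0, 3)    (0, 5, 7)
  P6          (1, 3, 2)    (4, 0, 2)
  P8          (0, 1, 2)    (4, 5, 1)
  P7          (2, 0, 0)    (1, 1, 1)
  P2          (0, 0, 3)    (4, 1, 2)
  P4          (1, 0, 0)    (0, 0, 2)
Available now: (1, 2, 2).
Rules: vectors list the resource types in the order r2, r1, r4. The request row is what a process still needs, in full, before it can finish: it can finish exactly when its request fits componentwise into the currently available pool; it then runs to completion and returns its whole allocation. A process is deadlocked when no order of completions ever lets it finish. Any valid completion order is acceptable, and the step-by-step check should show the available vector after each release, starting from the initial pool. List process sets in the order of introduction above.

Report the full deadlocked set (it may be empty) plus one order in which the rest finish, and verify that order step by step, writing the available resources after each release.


The deadlocked set is empty.
Key observation: the pool covers P4 at once, and every later process fits after earlier releases.
The rest can finish in the order P4, P7, P6, P2, P8, P5, P1. Step-by-step check:
  pool = (1, 2, 2)
  P4: need (0, 0, 2) fits (1, 2, 2); releases (1, 0, 0), pool now (2, 2, 2)
  P7: need (1, 1, 1) fits (2, 2, 2); releases (2, 0, 0), pool now (4, 2, 2)
  P6: need (4, 0, 2) fits (4, 2, 2); releases (1, 3, 2), pool now (5, 5, 4)
  P2: need (4, 1, 2) fits (5, 5, 4); releases (0, 0, 3), pool now (5, 5, 7)
  P8: need (4, 5, 1) fits (5, 5, 7); releases (0, 1, 2), pool now (5, 6, 9)
  P5: need (0, 5, 7) fits (5, 6, 9); releases (0, 0, 3), pool now (5, 6, 12)
  P1: need (5, 6, 12) fits (5, 6, 12); releases (1, 1, 2), pool now (6, 7, 14)


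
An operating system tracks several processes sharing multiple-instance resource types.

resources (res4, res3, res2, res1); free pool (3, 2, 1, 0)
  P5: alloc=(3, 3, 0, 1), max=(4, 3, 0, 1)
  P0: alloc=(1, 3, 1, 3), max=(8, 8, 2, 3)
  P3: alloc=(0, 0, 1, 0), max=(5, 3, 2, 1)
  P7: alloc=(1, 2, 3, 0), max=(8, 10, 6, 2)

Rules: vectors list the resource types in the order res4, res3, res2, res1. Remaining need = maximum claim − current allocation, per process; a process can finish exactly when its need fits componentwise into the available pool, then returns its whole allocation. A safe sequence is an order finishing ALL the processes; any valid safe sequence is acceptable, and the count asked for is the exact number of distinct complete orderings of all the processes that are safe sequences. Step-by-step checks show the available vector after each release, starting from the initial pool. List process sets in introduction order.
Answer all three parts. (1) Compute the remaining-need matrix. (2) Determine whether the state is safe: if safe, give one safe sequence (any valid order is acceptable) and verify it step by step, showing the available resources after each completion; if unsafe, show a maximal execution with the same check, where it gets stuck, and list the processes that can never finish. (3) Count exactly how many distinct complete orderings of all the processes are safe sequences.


(1) Need matrix, components ordered res4, res3, res2, res1:
  P5: (1, 0, 0, 0)
  P0: (7, 5, 1, 0)
  P3: (5, 3, 1, 1)
  P7: (7, 8, 3, 2)
(2) The state is UNSAFE.
Key observation: once P5, P3 finish, the pool peaks at (6, 5, 2, 1) — and every remaining process still needs more res4 than that.
A maximal execution: P5, P3 — then nothing else fits. Step-by-step check:
  pool = (3, 2, 1, 0)
  P5 needs (1, 0, 0, 0) <= (3, 2, 1, 0) -> finishes; pool += (3, 3, 0, 1) = (6, 5, 1, 1)
  P3 needs (5, 3, 1, 1) <= (6, 5, 1, 1) -> finishes; pool += (0, 0, 1, 0) = (6, 5, 2, 1)
  P0 still needs (7, 5, 1, 0) but only (6, 5, 2, 1) is free — short on res4
  P7 still needs (7, 8, 3, 2) but only (6, 5, 2, 1) is free — short on res4, res3, res2 and res1
Permanently blocked: P0 and P7.
(3) The exact count: 0 of the possible complete orderings are safe sequences.


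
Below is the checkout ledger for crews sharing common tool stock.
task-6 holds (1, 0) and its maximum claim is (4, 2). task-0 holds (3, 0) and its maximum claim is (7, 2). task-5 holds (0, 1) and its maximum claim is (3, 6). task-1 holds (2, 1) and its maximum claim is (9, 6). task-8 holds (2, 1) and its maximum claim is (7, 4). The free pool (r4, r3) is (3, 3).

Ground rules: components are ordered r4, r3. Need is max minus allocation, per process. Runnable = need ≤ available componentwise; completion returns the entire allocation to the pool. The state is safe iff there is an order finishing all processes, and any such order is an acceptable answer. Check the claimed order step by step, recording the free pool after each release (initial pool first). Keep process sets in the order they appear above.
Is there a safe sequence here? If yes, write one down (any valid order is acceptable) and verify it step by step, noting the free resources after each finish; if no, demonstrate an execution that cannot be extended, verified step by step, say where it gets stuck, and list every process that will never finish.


UNSAFE — no complete ordering exists.
Key observation: the wall is r3: completing task-6, task-0, task-8 brings the pool only to (9, 4), and all the rest need more.
The run task-6, task-0, task-8 cannot be extended any further. Step-by-step check:
  pool = (3, 3)
  task-6: need (3, 2) fits (3, 3); releases (1, 0), pool now (4, 3)
  task-0: need (4, 2) fits (4, 3); releases (3, 0), pool now (7, 3)
  task-8: need (5, 3) fits (7, 3); releases (2, 1), pool now (9, 4)
  blocked: task-5 wants (3, 5), pool (9, 4) — not enough r3
  blocked: task-1 wants (7, 5), pool (9, 4) — not enough r3
Permanently blocked: task-5 and task-1.


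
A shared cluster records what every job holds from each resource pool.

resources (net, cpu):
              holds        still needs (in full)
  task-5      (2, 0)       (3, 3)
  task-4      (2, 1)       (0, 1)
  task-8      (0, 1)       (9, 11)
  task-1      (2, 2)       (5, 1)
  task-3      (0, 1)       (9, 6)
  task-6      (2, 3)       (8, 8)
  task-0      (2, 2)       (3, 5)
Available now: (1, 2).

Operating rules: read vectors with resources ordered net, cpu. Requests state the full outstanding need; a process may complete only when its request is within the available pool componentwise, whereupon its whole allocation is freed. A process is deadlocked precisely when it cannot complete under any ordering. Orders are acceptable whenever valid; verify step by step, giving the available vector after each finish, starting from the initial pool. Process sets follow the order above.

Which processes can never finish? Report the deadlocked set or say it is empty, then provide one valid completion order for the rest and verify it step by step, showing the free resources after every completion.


The deadlocked set is empty.
Key observation: starting with task-4, each completion frees enough for the next — no one is permanently blocked.
A valid finishing order for the others: task-4, task-5, task-1, task-0, task-3, task-6, task-8. Check, step by step:
  pool = (1, 2)
  task-4: need (0, 1) fits (1, 2); releases (2, 1), pool now (3, 3)
  task-5: need (3, 3) fits (3, 3); releases (2, 0), pool now (5, 3)
  task-1: need (5, 1) fits (5, 3); releases (2, 2), pool now (7, 5)
  task-0: need (3, 5) fits (7, 5); releases (2, 2), pool now (9, 7)
  task-3: need (9, 6) fits (9, 7); releases (0, 1), pool now (9, 8)
  task-6: need (8, 8) fits (9, 8); releases (2, 3), pool now (11, 11)
  task-8: need (9, 11) fits (11, 11); releases (0, 1), pool now (11, 12)


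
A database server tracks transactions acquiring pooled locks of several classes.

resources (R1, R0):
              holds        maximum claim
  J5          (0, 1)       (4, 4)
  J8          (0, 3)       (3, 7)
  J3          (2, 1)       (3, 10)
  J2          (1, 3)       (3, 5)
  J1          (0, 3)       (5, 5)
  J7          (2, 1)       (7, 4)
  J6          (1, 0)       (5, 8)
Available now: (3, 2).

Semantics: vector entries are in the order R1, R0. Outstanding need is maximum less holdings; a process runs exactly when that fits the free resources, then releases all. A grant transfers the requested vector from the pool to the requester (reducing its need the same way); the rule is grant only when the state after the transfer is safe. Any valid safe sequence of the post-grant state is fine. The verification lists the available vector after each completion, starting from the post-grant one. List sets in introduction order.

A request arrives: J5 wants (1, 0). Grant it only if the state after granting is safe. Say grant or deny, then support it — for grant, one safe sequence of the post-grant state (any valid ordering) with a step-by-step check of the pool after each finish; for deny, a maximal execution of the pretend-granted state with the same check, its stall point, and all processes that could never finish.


GRANT: granting preserves safety; a valid post-grant sequence is J2, J5, J8, J6, J3, J1, J7.
Key observation: with (2, 2) left after the transfer, J2 can run at once — the state stays safe.
Verifying the post-grant state step by step:
  pool = (2, 2)
  run J2 (needs (2, 2), free (2, 2)); after release of (1, 3) the pool is (3, 5)
  run J5 (needs (3, 3), free (3, 5)); after release of (1, 1) the pool is (4, 6)
  run J8 (needs (3, 4), free (4, 6)); after release of (0, 3) the pool is (4, 9)
  run J6 (needs (4, 8), free (4, 9)); after release of (1, 0) the pool is (5, 9)
  run J3 (needs (1, 9), free (5, 9)); after release of (2, 1) the pool is (7, 10)
  run J1 (needs (5, 2), free (7, 10)); after release of (0, 3) the pool is (7, 13)
  run J7 (needs (5, 3), free (7, 13)); after release of (2, 1) the pool is (9, 14)


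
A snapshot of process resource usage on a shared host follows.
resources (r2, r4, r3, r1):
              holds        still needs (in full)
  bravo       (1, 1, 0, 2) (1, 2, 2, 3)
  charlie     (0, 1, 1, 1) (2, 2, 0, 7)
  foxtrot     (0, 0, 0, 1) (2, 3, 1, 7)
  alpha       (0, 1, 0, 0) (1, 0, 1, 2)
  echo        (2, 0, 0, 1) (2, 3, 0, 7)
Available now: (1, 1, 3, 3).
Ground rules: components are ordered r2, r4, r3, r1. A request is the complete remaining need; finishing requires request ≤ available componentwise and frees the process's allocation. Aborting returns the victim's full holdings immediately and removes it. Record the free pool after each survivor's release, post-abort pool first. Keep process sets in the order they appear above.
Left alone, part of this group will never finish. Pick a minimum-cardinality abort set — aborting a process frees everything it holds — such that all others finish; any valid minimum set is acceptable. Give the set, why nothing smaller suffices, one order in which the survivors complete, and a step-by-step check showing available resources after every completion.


Abort charlie and foxtrot.
Key observation: echo had no path to completion before; after the abort of charlie and foxtrot ((0, 1, 1, 2) returned), step 3 is where it fits.
No one abort is enough; case by case: bravo alone leaves charlie blocked (short on r1); charlie alone leaves foxtrot blocked (short on r1); foxtrot alone leaves charlie blocked (short on r1); alpha alone leaves charlie blocked (short on r1); echo alone leaves charlie blocked (short on r1).
Survivors finish in the order: alpha, bravo, echo. Verifying each step (pool after the aborts first):
  pool = (1, 2, 4, 5)
  alpha: need (1, 0, 1, 2) fits (1, 2, 4, 5); releases (0, 1, 0, 0), pool now (1, 3, 4, 5)
  bravo: need (1, 2, 2, 3) fits (1, 3, 4, 5); releases (1, 1, 0, 2), pool now (2, 4, 4, 7)
  echo: need (2, 3, 0, 7) fits (2, 4, 4, 7); releases (2, 0, 0, 1), pool now (4, 4, 4, 8)


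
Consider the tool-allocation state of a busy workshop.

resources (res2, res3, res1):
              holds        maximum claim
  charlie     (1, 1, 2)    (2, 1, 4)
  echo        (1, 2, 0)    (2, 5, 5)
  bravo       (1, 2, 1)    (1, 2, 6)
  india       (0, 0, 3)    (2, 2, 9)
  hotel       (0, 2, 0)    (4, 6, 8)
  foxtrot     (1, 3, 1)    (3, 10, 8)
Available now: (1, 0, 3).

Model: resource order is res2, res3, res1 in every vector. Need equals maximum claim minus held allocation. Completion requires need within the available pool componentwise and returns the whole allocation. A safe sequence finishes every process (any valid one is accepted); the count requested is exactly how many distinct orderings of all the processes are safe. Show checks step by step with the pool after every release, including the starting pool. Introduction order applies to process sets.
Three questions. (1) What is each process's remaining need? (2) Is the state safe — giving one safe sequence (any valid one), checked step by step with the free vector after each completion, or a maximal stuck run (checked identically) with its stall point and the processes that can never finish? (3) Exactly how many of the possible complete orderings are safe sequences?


(1) Remaining need (order res2, res3, res1):
  charlie: (1, 0, 2)
  echo: (1, 3, 5)
  bravo: (0, 0, 5)
  india: (2, 2, 6)
  hotel: (4, 4, 8)
  foxtrot: (2, 7, 7)
(2) SAFE. One safe sequence: charlie, bravo, echo, india, hotel, foxtrot.
Key observation: charlie is the earliest step where a requested resource binds exactly: need (1, 0, 2), pool (1, 0, 3) at its turn.
Verifying each step:
  pool = (1, 0, 3)
  charlie: need (1, 0, 2) fits (1, 0, 3); releases (1, 1, 2), pool now (2, 1, 5)
  bravo: need (0, 0, 5) fits (2, 1, 5); releases (1, 2, 1), pool now (3, 3, 6)
  echo: need (1, 3, 5) fits (3, 3, 6); releases (1, 2, 0), pool now (4, 5, 6)
  india: need (2, 2, 6) fits (4, 5, 6); releases (0, 0, 3), pool now (4, 5, 9)
  hotel: need (4, 4, 8) fits (4, 5, 9); releases (0, 2, 0), pool now (4, 7, 9)
  foxtrot: need (2, 7, 7) fits (4, 7, 9); releases (1, 3, 1), pool now (5, 10, 10)
(3) Precisely 2 of the possible complete orderings are safe sequences.


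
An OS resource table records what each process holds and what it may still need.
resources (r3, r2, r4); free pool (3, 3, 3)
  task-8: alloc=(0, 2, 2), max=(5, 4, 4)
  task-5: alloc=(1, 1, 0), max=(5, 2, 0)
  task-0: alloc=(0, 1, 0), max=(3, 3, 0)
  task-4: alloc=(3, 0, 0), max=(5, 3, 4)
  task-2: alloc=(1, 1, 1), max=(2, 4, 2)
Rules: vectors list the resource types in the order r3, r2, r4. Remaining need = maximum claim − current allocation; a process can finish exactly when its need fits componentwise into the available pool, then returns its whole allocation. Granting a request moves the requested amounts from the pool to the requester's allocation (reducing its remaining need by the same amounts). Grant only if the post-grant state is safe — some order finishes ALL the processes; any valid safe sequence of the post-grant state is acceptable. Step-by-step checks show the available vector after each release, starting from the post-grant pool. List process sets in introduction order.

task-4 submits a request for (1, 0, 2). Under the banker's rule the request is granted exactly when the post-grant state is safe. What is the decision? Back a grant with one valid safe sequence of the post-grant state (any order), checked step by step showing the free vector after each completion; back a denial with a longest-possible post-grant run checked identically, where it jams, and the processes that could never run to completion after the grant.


GRANT — the state after the grant stays safe, e.g. via task-2, task-4, task-5, task-0, task-8.
Key observation: with (2, 3, 1) left after the transfer, task-2 can run at once — the state stays safe.
Step-by-step check of the post-grant state:
  pool = (2, 3, 1)
  task-2 needs (1, 3, 1) <= (2, 3, 1) -> finishes; pool += (1, 1, 1) = (3, 4, 2)
  task-4 needs (1, 3, 2) <= (3, 4, 2) -> finishes; pool += (4, 0, 2) = (7, 4, 4)
  task-5 needs (4, 1, 0) <= (7, 4, 4) -> finishes; pool += (1, 1, 0) = (8, 5, 4)
  task-0 needs (3, 2, 0) <= (8, 5, 4) -> finishes; pool += (0, 1, 0) = (8, 6, 4)
  task-8 needs (5, 2, 2) <= (8, 6, 4) -> finishes; pool += (0, 2, 2) = (8, 8, 6)


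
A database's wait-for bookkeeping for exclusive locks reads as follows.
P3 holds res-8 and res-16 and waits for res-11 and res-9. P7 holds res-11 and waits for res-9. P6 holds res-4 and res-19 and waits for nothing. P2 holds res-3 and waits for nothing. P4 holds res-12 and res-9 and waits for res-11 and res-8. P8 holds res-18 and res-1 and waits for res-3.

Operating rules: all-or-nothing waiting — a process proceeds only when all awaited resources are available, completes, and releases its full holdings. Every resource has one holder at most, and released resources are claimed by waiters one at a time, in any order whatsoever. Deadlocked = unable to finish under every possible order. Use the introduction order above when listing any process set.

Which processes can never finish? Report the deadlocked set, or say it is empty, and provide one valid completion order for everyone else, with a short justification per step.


Deadlocked: P3, P7 and P4.
Key observation: P3 -> P7 -> P4 -> P3 is a circular wait — nothing in it can go first; no other process is dragged down with it.
The rest can finish in the order P6, P2, P8.
Step-by-step check:
  run P6 (it waits on nothing); releases res-4 and res-19
  run P2 (it waits on nothing); releases res-3
  run P8 (all its waits — res-3 — are resolved); releases res-18 and res-1
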